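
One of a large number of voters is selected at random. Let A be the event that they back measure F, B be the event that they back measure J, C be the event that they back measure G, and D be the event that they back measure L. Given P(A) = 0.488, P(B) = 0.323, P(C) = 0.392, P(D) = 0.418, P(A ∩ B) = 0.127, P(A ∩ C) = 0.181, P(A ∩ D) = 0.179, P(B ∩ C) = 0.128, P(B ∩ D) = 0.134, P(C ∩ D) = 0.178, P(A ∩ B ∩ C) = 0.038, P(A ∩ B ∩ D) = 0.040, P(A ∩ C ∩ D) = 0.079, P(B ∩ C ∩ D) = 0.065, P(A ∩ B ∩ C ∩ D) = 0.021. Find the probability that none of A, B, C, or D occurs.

0.105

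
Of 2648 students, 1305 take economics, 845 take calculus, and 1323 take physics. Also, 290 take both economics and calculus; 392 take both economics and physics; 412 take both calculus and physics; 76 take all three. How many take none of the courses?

N(≥1) = 1305 + 845 + 1323 − 290 − 392 − 412 + 76 = 2455
None: 2648 − 2455 = 193

193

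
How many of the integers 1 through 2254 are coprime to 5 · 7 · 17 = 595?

By inclusion-exclusion,
450 + 322 + 132 − 64 − 26 − 18 + 3 = 799
2254 − 799 = 1455

1455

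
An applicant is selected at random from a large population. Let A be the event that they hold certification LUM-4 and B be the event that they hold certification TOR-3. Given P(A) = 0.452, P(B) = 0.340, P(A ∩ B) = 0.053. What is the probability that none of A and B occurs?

0.261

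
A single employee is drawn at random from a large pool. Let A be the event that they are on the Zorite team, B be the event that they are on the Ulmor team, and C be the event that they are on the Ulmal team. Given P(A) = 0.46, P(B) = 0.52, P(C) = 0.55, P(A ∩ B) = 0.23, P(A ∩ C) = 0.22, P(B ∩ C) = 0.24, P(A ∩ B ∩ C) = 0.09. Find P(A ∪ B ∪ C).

Inclusion–exclusion gives
P(A ∪ B ∪ C) = 0.46 + 0.52 + 0.55 − 0.23 − 0.22 − 0.24 + 0.09 = 0.93

0.93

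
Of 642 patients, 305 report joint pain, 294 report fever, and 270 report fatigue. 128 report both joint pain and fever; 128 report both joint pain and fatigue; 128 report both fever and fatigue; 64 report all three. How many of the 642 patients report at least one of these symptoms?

By inclusion-exclusion,
|at least one| = 305 + 294 + 270 − 128 − 128 − 128 + 64 = 549

549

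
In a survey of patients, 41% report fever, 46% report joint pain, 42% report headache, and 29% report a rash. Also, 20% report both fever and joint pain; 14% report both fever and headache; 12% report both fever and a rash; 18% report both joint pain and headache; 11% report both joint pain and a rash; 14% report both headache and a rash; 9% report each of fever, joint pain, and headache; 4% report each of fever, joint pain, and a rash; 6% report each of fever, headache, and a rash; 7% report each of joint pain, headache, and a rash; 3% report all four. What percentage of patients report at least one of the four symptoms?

92%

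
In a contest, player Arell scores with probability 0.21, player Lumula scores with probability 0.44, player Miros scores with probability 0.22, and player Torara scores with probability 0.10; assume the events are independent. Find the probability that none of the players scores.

0.3105648

P(none) = (1 − 0.21) × (1 − 0.44) × (1 − 0.22) × (1 − 0.10) = 0.79 × 0.56 × 0.78 × 0.90 = 0.3105648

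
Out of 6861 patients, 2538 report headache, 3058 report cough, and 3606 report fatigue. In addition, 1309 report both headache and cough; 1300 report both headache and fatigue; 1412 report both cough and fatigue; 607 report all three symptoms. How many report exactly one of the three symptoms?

By inclusion–exclusion (exactly-one form):
|exactly one| = 2538 + 3058 + 3606 − 2·1309 − 2·1300 − 2·1412 + 3·607 = 2981

2981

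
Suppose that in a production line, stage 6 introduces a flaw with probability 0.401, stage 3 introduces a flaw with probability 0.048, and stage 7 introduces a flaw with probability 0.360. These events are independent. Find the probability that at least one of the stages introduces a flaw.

0.63504128

P(none) = (1 − 0.401) × (1 − 0.048) × (1 − 0.360) = 0.599 × 0.952 × 0.640 = 0.36495872
P(at least one) = 1 − 0.36495872 = 0.63504128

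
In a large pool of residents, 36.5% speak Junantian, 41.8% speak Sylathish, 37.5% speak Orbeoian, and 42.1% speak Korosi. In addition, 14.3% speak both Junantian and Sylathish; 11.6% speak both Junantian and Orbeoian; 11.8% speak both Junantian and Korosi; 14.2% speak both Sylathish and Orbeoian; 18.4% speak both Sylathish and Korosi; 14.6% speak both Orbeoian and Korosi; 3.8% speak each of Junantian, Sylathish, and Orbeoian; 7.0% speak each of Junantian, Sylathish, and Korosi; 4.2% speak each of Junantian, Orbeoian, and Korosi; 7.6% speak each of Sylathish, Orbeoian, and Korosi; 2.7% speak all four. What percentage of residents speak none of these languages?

Inclusion–exclusion gives
P(≥1) = 36.5 + 41.8 + 37.5 + 42.1 − 14.3 − 11.6 − 11.8 − 14.2 − 18.4 − 14.6 + 3.8 + 7.0 + 4.2 + 7.6 − 2.7 = 92.9%
P(none) = 100% − 92.9% = 7.1%

7.1%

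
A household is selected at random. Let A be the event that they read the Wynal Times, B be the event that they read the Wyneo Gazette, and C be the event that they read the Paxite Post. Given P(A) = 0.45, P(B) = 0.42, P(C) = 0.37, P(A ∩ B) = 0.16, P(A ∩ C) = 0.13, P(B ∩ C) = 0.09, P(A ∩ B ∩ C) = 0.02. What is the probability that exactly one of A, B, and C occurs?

0.54

P(exactly one) = 0.45 + 0.42 + 0.37 − 2·0.16 − 2·0.13 − 2·0.09 + 3·0.02 = 0.54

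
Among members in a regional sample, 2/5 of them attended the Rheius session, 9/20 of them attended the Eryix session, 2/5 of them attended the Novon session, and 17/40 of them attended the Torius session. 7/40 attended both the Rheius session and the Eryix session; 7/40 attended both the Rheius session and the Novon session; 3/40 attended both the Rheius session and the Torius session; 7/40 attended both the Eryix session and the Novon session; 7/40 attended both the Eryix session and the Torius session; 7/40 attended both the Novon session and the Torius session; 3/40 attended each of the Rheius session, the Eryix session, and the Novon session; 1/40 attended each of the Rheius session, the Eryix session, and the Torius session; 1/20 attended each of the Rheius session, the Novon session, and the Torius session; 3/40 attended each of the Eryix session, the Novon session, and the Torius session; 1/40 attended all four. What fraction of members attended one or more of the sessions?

P(≥1) = 2/5 + 9/20 + 2/5 + 17/40 − 7/40 − 7/40 − 3/40 − 7/40 − 7/40 − 7/40 + 3/40 + 1/40 + 1/20 + 3/40 − 1/40 = 37/40

37/40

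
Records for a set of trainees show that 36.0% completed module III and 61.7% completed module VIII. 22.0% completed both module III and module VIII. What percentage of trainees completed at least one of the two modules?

75.7%

P(union) = 36.0 + 61.7 − 22.0 = 75.7%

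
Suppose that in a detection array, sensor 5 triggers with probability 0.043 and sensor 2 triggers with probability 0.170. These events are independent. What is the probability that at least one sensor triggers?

0.20569

Since the events are independent, P(none) is the product of the individual non-occurrence probabilities.
P(none) = (1 − 0.043) × (1 − 0.170) = 0.957 × 0.830 = 0.79431
P(at least one) = 1 − 0.79431 = 0.20569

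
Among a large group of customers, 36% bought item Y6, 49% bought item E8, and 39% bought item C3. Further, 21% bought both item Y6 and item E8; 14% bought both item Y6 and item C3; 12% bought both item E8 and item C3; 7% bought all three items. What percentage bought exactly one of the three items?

51%

P(exactly one) = 36 + 49 + 39 − 2·21 − 2·14 − 2·12 + 3·7 = 51%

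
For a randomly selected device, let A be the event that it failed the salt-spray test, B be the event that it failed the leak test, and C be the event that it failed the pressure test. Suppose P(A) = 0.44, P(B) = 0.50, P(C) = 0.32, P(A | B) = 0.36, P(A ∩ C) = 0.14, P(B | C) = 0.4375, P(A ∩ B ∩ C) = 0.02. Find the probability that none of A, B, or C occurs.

P(A ∩ B) = P(B)·P(A|B) = 0.50 × 0.36 = 0.18
P(B ∩ C) = P(C)·P(B|C) = 0.32 × 0.4375 = 0.14
By inclusion-exclusion,
P(A ∪ B ∪ C) = 0.44 + 0.50 + 0.32 − 0.18 − 0.14 − 0.14 + 0.02 = 0.82
P(none) = 1 − 0.82 = 0.18

0.18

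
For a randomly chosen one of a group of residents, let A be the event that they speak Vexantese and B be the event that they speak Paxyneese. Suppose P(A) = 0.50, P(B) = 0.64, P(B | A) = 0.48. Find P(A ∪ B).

0.90

P(A ∩ B) = P(A)·P(B|A) = 0.50 × 0.48 = 0.24
Using inclusion–exclusion:
P(A ∪ B) = 0.50 + 0.64 − 0.24 = 0.90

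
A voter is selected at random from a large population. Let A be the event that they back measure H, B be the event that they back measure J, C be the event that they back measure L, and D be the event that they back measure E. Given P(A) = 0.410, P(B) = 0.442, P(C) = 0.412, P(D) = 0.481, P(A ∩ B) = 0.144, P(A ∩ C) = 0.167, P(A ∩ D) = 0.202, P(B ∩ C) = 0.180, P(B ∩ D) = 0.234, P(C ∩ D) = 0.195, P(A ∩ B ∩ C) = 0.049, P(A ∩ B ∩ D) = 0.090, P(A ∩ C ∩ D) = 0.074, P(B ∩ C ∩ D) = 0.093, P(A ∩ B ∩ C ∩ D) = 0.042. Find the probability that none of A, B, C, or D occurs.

0.113

P(A ∪ B ∪ C ∪ D) = 0.410 + 0.442 + 0.412 + 0.481 − 0.144 − 0.167 − 0.202 − 0.180 − 0.234 − 0.195 + 0.049 + 0.090 + 0.074 + 0.093 − 0.042 = 0.887
P(none) = 1 − 0.887 = 0.113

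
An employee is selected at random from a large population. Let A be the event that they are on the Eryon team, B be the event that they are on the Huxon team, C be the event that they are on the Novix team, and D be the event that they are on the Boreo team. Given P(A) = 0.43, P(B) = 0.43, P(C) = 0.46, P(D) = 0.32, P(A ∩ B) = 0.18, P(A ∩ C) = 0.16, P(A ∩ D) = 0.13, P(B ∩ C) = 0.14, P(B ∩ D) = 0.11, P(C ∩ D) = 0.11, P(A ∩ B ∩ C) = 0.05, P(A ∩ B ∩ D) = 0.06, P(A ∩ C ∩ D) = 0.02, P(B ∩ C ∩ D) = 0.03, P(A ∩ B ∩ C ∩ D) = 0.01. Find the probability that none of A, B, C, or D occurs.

By inclusion–exclusion:
P(A ∪ B ∪ C ∪ D) = 0.43 + 0.43 + 0.46 + 0.32 − 0.18 − 0.16 − 0.13 − 0.14 − 0.11 − 0.11 + 0.05 + 0.06 + 0.02 + 0.03 − 0.01 = 0.96
P(none) = 1 − 0.96 = 0.04

0.04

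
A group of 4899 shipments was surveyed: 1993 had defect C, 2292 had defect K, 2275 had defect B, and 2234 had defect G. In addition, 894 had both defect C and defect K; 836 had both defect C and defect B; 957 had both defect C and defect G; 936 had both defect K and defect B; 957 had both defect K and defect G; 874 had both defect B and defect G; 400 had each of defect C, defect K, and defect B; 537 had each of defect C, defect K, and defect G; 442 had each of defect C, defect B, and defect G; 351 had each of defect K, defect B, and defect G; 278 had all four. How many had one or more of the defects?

N(≥1) = 1993 + 2292 + 2275 + 2234 − 894 − 836 − 957 − 936 − 957 − 874 + 400 + 537 + 442 + 351 − 278 = 4792

4792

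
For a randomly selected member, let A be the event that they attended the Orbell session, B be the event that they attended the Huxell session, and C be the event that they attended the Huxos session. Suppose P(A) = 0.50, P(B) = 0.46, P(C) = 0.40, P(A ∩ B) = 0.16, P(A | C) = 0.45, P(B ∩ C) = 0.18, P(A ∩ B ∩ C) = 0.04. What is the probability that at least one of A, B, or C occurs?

0.88

P(A ∩ C) = P(C)·P(A|C) = 0.40 × 0.45 = 0.18
Using inclusion–exclusion:
P(A ∪ B ∪ C) = 0.50 + 0.46 + 0.40 − 0.16 − 0.18 − 0.18 + 0.04 = 0.88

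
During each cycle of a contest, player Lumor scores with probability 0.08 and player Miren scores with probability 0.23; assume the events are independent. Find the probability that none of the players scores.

0.7084

P(none) = (1 − 0.08) × (1 − 0.23) = 0.92 × 0.77 = 0.7084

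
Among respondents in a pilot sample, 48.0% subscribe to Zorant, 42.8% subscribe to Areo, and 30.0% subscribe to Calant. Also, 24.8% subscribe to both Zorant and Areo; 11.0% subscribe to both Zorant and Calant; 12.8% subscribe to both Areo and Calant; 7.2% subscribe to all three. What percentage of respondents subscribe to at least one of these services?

By inclusion-exclusion,
P(union) = 48.0 + 42.8 + 30.0 − 24.8 − 11.0 − 12.8 + 7.2 = 79.4%

79.4%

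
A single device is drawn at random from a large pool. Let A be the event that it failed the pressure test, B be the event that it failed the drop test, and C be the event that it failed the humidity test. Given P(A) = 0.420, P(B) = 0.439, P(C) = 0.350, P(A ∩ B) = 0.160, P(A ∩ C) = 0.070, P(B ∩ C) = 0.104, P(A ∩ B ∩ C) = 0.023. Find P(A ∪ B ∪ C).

0.898

Inclusion–exclusion gives
P(A ∪ B ∪ C) = 0.420 + 0.439 + 0.350 − 0.160 − 0.070 − 0.104 + 0.023 = 0.898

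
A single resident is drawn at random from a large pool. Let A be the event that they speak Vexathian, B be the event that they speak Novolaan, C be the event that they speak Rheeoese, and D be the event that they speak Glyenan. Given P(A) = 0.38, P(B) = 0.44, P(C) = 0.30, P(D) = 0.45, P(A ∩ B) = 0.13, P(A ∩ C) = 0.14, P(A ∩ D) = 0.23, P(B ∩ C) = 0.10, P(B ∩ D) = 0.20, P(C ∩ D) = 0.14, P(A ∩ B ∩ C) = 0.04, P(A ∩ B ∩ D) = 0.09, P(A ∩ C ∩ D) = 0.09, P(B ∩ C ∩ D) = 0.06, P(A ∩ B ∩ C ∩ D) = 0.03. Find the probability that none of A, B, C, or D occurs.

0.12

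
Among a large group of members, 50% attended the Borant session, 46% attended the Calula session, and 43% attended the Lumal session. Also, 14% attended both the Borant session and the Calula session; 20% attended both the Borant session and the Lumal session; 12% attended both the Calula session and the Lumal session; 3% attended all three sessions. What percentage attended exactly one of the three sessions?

56%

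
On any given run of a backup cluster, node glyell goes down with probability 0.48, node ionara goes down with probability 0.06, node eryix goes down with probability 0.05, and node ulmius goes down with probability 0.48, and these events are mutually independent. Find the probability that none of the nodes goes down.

P(none) = (1 − 0.48) × (1 − 0.06) × (1 − 0.05) × (1 − 0.48) = 0.52 × 0.94 × 0.95 × 0.52 = 0.2414672

0.2414672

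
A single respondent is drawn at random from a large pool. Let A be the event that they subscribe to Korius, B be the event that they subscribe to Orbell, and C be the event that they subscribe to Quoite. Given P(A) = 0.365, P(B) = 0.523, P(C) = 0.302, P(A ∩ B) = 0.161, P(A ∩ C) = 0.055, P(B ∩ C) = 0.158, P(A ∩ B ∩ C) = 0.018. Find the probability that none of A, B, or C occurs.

0.166

By inclusion–exclusion:
P(A ∪ B ∪ C) = 0.365 + 0.523 + 0.302 − 0.161 − 0.055 − 0.158 + 0.018 = 0.834
P(none) = 1 − 0.834 = 0.166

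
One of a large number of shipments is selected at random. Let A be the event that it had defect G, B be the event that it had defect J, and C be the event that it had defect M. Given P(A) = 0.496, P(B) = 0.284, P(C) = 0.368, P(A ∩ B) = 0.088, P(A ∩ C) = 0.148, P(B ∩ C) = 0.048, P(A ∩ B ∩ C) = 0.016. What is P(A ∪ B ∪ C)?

0.880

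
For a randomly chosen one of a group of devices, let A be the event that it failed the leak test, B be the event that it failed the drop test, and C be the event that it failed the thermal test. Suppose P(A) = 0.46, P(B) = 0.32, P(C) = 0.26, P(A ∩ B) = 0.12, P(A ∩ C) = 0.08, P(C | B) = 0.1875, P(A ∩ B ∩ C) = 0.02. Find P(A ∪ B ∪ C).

P(B ∩ C) = P(B)·P(C|B) = 0.32 × 0.1875 = 0.06
P(A ∪ B ∪ C) = 0.46 + 0.32 + 0.26 − 0.12 − 0.08 − 0.06 + 0.02 = 0.80

0.80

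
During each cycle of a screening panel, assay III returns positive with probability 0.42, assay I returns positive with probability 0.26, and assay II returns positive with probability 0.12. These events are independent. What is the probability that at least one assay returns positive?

0.622304

P(none) = (1 − 0.42) × (1 − 0.26) × (1 − 0.12) = 0.58 × 0.74 × 0.88 = 0.377696
P(at least one) = 1 − 0.377696 = 0.622304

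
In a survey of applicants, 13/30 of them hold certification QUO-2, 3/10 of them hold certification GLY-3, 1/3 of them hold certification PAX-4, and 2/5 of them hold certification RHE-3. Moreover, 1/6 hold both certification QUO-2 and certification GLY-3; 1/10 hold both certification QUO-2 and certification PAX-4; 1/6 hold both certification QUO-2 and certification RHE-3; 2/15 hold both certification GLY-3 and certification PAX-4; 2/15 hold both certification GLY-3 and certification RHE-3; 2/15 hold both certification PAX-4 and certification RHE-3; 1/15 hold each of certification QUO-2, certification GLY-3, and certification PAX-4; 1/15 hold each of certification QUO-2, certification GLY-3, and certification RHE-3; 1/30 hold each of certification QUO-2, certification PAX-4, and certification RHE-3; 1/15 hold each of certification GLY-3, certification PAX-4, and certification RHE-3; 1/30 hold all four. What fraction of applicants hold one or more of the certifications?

P(at least one) = 13/30 + 3/10 + 1/3 + 2/5 − 1/6 − 1/10 − 1/6 − 2/15 − 2/15 − 2/15 + 1/15 + 1/15 + 1/30 + 1/15 − 1/30 = 5/6

5/6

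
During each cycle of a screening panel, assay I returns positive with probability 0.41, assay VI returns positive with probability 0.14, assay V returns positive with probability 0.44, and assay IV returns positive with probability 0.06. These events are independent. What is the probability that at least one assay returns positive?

P(none) = (1 − 0.41) × (1 − 0.14) × (1 − 0.44) × (1 − 0.06) = 0.59 × 0.86 × 0.56 × 0.94 = 0.26709536
P(at least one) = 1 − 0.26709536 = 0.73290464

0.73290464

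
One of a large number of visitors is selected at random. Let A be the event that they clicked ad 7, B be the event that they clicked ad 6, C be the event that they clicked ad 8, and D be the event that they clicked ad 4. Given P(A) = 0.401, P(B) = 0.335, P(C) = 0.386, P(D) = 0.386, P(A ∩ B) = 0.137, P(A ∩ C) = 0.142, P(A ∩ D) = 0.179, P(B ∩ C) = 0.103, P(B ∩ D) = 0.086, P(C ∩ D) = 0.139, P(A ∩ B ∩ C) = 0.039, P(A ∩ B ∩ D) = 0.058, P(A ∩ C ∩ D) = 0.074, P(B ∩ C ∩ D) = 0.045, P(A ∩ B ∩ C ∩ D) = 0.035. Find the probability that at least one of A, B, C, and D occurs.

0.903

Apply inclusion-exclusion:
P(A ∪ B ∪ C ∪ D) = 0.401 + 0.335 + 0.386 + 0.386 − 0.137 − 0.142 − 0.179 − 0.103 − 0.086 − 0.139 + 0.039 + 0.058 + 0.074 + 0.045 − 0.035 = 0.903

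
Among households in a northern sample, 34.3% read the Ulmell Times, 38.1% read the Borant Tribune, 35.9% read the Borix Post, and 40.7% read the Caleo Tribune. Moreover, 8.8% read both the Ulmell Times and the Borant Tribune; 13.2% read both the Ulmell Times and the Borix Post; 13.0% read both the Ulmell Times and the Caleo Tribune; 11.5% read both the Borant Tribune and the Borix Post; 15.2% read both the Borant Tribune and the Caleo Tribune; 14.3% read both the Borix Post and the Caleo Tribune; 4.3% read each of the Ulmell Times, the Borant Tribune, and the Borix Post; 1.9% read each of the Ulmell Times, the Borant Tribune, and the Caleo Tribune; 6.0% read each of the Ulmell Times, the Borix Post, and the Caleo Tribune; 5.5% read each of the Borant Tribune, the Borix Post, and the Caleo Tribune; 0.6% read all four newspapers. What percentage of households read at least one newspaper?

90.1%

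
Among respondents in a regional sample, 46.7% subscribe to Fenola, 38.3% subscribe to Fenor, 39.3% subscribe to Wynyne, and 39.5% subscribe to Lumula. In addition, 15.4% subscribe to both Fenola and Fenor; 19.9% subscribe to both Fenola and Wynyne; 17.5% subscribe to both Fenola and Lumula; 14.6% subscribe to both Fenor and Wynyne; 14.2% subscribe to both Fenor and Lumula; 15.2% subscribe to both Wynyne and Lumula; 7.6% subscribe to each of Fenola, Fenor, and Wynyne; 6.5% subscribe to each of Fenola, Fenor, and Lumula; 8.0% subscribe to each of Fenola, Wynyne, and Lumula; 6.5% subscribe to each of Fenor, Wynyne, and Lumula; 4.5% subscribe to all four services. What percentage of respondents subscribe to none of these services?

P(at least one) = 46.7 + 38.3 + 39.3 + 39.5 − 15.4 − 19.9 − 17.5 − 14.6 − 14.2 − 15.2 + 7.6 + 6.5 + 8.0 + 6.5 − 4.5 = 91.1%
P(none) = 100% − 91.1% = 8.9%

8.9%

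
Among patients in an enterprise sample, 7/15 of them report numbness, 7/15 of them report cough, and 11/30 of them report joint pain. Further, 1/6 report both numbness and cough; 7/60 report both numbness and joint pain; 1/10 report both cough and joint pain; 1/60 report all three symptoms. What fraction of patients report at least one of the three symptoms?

P(at least one) = 7/15 + 7/15 + 11/30 − 1/6 − 7/60 − 1/10 + 1/60 = 14/15

14/15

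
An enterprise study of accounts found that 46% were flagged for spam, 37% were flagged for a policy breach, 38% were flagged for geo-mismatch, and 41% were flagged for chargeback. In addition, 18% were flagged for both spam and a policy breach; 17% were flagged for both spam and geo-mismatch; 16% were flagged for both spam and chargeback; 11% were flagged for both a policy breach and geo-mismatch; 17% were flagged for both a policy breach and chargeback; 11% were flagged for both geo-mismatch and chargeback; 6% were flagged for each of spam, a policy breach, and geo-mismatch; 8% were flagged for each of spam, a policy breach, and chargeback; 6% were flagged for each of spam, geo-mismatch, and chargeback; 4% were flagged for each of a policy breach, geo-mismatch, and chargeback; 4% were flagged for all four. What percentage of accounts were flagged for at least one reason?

92%

P(union) = 46 + 37 + 38 + 41 − 18 − 17 − 16 − 11 − 17 − 11 + 6 + 8 + 6 + 4 − 4 = 92%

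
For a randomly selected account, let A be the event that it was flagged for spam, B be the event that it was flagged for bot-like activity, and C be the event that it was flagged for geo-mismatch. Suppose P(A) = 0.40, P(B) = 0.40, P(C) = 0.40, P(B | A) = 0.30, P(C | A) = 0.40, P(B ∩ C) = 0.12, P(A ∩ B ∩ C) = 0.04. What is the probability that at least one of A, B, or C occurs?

P(A ∩ B) = P(A)·P(B|A) = 0.40 × 0.30 = 0.12
P(A ∩ C) = P(A)·P(C|A) = 0.40 × 0.40 = 0.16
P(A ∪ B ∪ C) = 0.40 + 0.40 + 0.40 − 0.12 − 0.16 − 0.12 + 0.04 = 0.84

0.84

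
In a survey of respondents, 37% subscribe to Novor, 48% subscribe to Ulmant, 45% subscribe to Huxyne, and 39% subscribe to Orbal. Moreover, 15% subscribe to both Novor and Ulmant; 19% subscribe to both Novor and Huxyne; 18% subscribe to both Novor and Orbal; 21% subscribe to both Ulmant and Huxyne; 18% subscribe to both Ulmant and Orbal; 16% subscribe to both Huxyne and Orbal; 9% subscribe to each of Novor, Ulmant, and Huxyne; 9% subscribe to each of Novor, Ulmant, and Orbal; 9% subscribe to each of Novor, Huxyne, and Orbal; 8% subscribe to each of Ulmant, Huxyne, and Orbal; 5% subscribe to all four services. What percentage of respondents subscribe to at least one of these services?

92%

P(≥1) = 37 + 48 + 45 + 39 − 15 − 19 − 18 − 21 − 18 − 16 + 9 + 9 + 9 + 8 − 5 = 92%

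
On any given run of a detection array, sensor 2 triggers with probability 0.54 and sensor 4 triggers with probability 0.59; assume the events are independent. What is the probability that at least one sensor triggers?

0.8114

P(none) = (1 − 0.54) × (1 − 0.59) = 0.46 × 0.41 = 0.1886
P(at least one) = 1 − 0.1886 = 0.8114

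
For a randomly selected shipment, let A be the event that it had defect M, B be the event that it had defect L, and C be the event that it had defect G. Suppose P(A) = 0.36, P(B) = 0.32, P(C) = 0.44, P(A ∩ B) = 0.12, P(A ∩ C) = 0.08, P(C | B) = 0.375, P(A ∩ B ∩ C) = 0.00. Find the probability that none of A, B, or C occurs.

0.20

P(B ∩ C) = P(B)·P(C|B) = 0.32 × 0.375 = 0.12
Inclusion–exclusion gives
P(A ∪ B ∪ C) = 0.36 + 0.32 + 0.44 − 0.12 − 0.08 − 0.12 + 0.00 = 0.80
P(none) = 1 − 0.80 = 0.20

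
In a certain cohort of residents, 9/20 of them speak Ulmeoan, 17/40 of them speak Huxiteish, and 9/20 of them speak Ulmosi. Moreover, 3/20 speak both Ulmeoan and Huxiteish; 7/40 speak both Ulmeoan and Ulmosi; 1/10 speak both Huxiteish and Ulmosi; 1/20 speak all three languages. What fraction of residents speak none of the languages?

P(≥1) = 9/20 + 17/40 + 9/20 − 3/20 − 7/40 − 1/10 + 1/20 = 19/20
P(none) = 1 − 19/20 = 1/20

1/20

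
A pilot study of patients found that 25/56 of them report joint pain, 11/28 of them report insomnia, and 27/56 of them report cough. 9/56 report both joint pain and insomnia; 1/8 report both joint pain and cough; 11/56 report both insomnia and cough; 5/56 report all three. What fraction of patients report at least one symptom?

13/14

P(at least one) = 25/56 + 11/28 + 27/56 − 9/56 − 1/8 − 11/56 + 5/56 = 13/14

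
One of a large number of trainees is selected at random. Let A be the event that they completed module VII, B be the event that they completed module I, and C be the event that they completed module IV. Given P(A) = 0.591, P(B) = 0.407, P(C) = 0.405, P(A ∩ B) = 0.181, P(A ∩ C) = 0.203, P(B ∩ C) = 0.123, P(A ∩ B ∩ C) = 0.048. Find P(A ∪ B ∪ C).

P(A ∪ B ∪ C) = 0.591 + 0.407 + 0.405 − 0.181 − 0.203 − 0.123 + 0.048 = 0.944

0.944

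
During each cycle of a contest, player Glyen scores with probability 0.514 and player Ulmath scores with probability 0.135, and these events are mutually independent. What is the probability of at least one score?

0.57961

P(none) = (1 − 0.514) × (1 − 0.135) = 0.486 × 0.865 = 0.42039
P(at least one) = 1 − 0.42039 = 0.57961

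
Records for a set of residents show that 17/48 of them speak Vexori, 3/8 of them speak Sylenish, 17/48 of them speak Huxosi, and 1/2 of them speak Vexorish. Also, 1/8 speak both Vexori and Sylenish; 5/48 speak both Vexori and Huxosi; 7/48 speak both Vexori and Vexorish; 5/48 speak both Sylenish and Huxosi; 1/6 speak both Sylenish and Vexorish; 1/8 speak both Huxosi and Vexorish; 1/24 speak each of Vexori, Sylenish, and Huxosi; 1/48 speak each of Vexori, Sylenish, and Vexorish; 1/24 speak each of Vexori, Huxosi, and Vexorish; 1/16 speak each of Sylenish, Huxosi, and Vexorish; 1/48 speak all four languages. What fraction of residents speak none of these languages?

1/24

P(≥1) = 17/48 + 3/8 + 17/48 + 1/2 − 1/8 − 5/48 − 7/48 − 5/48 − 1/6 − 1/8 + 1/24 + 1/48 + 1/24 + 1/16 − 1/48 = 23/24
P(none) = 1 − 23/24 = 1/24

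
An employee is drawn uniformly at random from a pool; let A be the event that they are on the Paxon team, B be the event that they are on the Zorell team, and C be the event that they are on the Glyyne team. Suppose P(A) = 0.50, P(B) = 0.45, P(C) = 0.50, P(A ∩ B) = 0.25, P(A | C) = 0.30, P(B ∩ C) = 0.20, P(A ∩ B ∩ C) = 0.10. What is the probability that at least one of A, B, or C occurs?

P(A ∩ C) = P(C)·P(A|C) = 0.50 × 0.30 = 0.15
By inclusion-exclusion,
P(A ∪ B ∪ C) = 0.50 + 0.45 + 0.50 − 0.25 − 0.15 − 0.20 + 0.10 = 0.95

0.95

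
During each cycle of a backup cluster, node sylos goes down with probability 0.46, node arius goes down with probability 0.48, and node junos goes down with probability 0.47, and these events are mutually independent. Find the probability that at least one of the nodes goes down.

P(none) = (1 − 0.46) × (1 − 0.48) × (1 − 0.47) = 0.54 × 0.52 × 0.53 = 0.148824
P(at least one) = 1 − 0.148824 = 0.851176

0.851176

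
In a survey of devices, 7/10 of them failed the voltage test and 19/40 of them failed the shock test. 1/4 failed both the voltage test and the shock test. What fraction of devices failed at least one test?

37/40

By inclusion-exclusion,
P(≥1) = 7/10 + 19/40 − 1/4 = 37/40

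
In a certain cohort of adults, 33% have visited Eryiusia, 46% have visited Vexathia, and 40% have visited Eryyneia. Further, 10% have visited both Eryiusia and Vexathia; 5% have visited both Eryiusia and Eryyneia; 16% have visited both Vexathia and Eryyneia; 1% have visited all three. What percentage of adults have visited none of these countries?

11%

Using inclusion–exclusion:
P(at least one) = 33 + 46 + 40 − 10 − 5 − 16 + 1 = 89%
P(none) = 100% − 89% = 11%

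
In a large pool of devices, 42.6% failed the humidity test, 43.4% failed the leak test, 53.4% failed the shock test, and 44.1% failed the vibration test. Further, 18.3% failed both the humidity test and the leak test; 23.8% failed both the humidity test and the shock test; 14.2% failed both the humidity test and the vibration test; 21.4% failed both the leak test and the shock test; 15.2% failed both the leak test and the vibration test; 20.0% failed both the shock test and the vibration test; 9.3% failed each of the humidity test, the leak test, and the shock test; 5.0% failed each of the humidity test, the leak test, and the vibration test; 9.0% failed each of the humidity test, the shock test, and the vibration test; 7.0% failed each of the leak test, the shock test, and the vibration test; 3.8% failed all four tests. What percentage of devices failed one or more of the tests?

97.1%

Apply inclusion-exclusion:
P(at least one) = 42.6 + 43.4 + 53.4 + 44.1 − 18.3 − 23.8 − 14.2 − 21.4 − 15.2 − 20.0 + 9.3 + 5.0 + 9.0 + 7.0 − 3.8 = 97.1%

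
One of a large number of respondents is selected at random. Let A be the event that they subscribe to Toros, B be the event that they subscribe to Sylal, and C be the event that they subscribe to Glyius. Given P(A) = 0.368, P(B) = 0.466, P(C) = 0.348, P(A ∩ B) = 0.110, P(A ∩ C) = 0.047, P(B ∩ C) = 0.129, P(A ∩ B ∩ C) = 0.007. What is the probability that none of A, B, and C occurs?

0.097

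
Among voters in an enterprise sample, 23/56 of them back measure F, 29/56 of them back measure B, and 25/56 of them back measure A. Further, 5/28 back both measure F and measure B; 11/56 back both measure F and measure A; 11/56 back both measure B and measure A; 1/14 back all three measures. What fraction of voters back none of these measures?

By inclusion-exclusion,
P(union) = 23/56 + 29/56 + 25/56 − 5/28 − 11/56 − 11/56 + 1/14 = 7/8
P(none) = 1 − 7/8 = 1/8

1/8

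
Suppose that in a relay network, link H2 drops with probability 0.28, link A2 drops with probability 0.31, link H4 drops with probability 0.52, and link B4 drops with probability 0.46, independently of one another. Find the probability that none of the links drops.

0.12877056

P(none) = (1 − 0.28) × (1 − 0.31) × (1 − 0.52) × (1 − 0.46) = 0.72 × 0.69 × 0.48 × 0.54 = 0.12877056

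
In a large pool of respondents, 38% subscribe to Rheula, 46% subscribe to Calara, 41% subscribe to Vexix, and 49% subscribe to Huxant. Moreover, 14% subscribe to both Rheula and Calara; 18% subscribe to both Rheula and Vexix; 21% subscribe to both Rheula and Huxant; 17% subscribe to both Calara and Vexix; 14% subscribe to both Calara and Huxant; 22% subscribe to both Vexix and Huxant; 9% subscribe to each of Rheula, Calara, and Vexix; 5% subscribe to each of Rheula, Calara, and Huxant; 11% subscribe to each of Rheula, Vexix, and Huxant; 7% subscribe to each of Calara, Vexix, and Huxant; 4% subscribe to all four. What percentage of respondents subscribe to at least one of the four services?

96%

P(union) = 38 + 46 + 41 + 49 − 14 − 18 − 21 − 17 − 14 − 22 + 9 + 5 + 11 + 7 − 4 = 96%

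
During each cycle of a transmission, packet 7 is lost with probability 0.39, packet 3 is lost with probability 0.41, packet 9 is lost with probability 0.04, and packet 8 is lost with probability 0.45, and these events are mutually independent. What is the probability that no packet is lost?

0.1900272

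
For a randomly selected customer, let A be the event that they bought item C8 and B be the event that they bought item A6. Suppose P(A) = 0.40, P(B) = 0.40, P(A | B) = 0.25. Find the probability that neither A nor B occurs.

P(A ∩ B) = P(B)·P(A|B) = 0.40 × 0.25 = 0.10
Using inclusion–exclusion:
P(A ∪ B) = 0.40 + 0.40 − 0.10 = 0.70
P(none) = 1 − 0.70 = 0.30

0.30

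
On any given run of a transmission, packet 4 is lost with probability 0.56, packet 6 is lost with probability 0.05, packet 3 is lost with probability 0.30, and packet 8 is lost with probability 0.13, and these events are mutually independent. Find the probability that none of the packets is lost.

P(none) = (1 − 0.56) × (1 − 0.05) × (1 − 0.30) × (1 − 0.13) = 0.44 × 0.95 × 0.70 × 0.87 = 0.254562

0.254562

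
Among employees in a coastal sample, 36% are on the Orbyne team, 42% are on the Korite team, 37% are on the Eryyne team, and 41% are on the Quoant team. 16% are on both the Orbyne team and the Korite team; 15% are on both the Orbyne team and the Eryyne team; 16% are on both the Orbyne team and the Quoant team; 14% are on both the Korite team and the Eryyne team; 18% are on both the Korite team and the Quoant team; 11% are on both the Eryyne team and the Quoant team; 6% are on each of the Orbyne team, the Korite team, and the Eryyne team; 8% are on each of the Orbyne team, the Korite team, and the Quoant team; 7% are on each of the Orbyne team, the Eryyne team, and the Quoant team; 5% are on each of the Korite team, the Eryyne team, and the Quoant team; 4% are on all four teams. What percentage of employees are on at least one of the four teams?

88%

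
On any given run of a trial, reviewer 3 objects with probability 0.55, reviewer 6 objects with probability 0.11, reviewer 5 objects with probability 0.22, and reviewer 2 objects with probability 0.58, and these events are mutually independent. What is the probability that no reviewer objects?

P(none) = (1 − 0.55) × (1 − 0.11) × (1 − 0.22) × (1 − 0.58) = 0.45 × 0.89 × 0.78 × 0.42 = 0.1312038

0.1312038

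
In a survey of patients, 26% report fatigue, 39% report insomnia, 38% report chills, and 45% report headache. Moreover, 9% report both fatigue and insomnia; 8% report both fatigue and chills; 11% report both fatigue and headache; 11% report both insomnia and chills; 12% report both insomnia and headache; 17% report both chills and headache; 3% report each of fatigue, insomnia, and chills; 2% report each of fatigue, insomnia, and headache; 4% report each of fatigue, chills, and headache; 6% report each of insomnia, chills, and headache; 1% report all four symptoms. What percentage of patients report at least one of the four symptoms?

94%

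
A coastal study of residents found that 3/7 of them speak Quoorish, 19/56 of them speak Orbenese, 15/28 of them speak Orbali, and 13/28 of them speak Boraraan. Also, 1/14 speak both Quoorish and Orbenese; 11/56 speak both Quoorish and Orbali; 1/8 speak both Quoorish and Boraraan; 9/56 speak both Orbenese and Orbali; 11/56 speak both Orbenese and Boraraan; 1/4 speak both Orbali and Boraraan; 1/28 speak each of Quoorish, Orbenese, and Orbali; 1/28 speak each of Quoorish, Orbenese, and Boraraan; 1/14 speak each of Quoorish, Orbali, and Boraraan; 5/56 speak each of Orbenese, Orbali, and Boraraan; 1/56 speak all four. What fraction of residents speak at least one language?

P(at least one) = 3/7 + 19/56 + 15/28 + 13/28 − 1/14 − 11/56 − 1/8 − 9/56 − 11/56 − 1/4 + 1/28 + 1/28 + 1/14 + 5/56 − 1/56 = 55/56

55/56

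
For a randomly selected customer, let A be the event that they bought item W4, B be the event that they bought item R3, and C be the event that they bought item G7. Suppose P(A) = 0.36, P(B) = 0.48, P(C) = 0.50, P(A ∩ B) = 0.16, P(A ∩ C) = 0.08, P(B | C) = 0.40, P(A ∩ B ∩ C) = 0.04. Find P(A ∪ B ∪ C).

0.94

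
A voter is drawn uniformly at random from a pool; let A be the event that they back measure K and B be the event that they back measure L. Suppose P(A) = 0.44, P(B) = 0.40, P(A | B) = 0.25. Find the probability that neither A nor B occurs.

0.26

P(A ∩ B) = P(B)·P(A|B) = 0.40 × 0.25 = 0.10
Apply inclusion-exclusion:
P(A ∪ B) = 0.44 + 0.40 − 0.10 = 0.74
P(none) = 1 − 0.74 = 0.26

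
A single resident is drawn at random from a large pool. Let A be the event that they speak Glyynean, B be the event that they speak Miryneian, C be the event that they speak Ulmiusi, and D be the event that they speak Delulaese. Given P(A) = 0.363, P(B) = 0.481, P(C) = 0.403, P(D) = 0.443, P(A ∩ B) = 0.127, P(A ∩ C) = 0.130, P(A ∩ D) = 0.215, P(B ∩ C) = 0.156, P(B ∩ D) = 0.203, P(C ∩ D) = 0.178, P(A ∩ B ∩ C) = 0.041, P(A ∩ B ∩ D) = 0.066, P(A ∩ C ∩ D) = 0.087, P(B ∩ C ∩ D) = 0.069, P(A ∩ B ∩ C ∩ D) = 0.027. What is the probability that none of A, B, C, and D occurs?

0.083

By inclusion–exclusion:
P(A ∪ B ∪ C ∪ D) = 0.363 + 0.481 + 0.403 + 0.443 − 0.127 − 0.130 − 0.215 − 0.156 − 0.203 − 0.178 + 0.041 + 0.066 + 0.087 + 0.069 − 0.027 = 0.917
P(none) = 1 − 0.917 = 0.083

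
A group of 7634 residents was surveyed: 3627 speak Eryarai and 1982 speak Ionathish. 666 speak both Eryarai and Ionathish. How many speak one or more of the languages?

4943

Apply inclusion-exclusion:
N(≥1) = 3627 + 1982 − 666 = 4943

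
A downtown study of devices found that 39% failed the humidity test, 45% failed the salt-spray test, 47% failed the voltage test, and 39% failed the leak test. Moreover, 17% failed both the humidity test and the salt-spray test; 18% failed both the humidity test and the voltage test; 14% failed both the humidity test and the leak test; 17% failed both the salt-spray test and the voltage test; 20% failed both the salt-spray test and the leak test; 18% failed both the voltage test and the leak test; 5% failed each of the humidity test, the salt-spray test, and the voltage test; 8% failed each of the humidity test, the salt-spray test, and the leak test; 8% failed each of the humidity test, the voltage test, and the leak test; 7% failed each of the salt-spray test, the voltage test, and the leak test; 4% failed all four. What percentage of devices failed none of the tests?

By inclusion-exclusion,
P(at least one) = 39 + 45 + 47 + 39 − 17 − 18 − 14 − 17 − 20 − 18 + 5 + 8 + 8 + 7 − 4 = 90%
P(none) = 100% − 90% = 10%

10%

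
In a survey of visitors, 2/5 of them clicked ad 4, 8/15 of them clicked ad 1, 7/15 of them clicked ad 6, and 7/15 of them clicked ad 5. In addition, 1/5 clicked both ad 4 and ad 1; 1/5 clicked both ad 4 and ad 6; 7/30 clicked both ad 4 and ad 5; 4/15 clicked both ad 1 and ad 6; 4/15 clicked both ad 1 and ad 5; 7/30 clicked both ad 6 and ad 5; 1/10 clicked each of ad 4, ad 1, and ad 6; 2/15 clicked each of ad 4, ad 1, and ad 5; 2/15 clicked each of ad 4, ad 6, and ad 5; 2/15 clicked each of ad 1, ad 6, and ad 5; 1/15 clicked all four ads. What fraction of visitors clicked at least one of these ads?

Apply inclusion-exclusion:
P(≥1) = 2/5 + 8/15 + 7/15 + 7/15 − 1/5 − 1/5 − 7/30 − 4/15 − 4/15 − 7/30 + 1/10 + 2/15 + 2/15 + 2/15 − 1/15 = 9/10

9/10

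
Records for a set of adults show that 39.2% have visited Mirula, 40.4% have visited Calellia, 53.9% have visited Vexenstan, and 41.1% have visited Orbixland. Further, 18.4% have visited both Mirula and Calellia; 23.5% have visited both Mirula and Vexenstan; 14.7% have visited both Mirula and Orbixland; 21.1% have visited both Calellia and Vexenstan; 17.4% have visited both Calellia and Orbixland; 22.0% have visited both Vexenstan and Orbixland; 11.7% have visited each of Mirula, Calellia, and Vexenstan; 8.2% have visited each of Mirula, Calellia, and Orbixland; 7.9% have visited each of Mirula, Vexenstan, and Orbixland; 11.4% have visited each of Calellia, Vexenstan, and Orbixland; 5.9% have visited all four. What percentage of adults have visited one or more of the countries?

Apply inclusion-exclusion:
P(union) = 39.2 + 40.4 + 53.9 + 41.1 − 18.4 − 23.5 − 14.7 − 21.1 − 17.4 − 22.0 + 11.7 + 8.2 + 7.9 + 11.4 − 5.9 = 90.8%

90.8%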